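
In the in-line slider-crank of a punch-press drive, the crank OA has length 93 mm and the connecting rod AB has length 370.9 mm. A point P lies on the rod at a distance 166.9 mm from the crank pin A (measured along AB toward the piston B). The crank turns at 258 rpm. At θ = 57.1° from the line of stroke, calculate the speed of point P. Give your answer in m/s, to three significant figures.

2.36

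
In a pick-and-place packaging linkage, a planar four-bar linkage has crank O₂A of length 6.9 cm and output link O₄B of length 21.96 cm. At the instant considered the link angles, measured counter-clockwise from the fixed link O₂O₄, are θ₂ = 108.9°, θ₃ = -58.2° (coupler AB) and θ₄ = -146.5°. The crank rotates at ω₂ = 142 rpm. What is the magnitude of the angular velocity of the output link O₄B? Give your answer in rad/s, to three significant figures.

ω₂ = 14.87 rad/s (from 142 rpm).
Differentiating the loop-closure r₂e^{iθ₂}+r₃e^{iθ₃}=r₁+r₄e^{iθ₄} gives r₂ω₂e^{iθ₂}+r₃ω₃e^{iθ₃}=r₄ω₄e^{iθ₄}.
Eliminating the other unknown: ω₄ = r₂ω₂ sin(θ₂−θ₃) / [r₄ sin(θ₄−θ₃)].
Numerator sine = +0.22325; denominator sine = -0.99956.
Result = 0.069·14.87·(+0.22325) / (0.2196·(-0.99956)) = -1.0436 rad/s; magnitude 1.0436 rad/s.

1.04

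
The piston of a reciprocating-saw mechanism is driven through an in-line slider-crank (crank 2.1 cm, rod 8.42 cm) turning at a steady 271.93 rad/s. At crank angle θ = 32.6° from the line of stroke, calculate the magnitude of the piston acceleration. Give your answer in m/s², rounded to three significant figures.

1480

ω = 271.9 rad/s
x(θ) = r cosθ + √(L² − r² sin²θ); with ω constant, a = ω²·d²x/dθ².
d²x/dθ² = −r cosθ − r²(cos2θ)/√u − r⁴ sin²2θ/(4u^{3/2}),  u = L² − r² sin²θ = 0.00696163 m².
Substituting r = 0.021 m, L = 0.0842 m, θ = 32.6°: d²x/dθ² = -0.019977 m.
a = ω²·d²x/dθ² = (271.9)²·(-0.019977) = -1477.3 m/s²;  |a| = 1477.3 m/s².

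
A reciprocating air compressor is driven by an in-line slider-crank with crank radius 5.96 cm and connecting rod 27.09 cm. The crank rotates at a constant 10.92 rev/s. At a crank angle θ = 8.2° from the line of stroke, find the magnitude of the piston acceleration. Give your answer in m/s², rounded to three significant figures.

337

ω = 2π·10.9 = 68.61 rad/s
x(θ) = r cosθ + √(L² − r² sin²θ); with ω constant, a = ω²·d²x/dθ².
d²x/dθ² = −r cosθ − r²(cos2θ)/√u − r⁴ sin²2θ/(4u^{3/2}),  u = L² − r² sin²θ = 0.0733145 m².
Substituting r = 0.0596 m, L = 0.2709 m, θ = 8.2°: d²x/dθ² = -0.071588 m.
a = ω²·d²x/dθ² = (68.61)²·(-0.071588) = -337.01 m/s²;  |a| = 337.01 m/s².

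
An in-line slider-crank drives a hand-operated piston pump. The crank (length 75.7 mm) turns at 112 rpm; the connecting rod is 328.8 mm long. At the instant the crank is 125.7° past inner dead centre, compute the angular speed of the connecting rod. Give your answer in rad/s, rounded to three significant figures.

1.60

ω = 11.73 rad/s (converted from 112 rpm).
The rod makes angle φ with the slider axis where L sinφ = r sinθ; differentiating, L cosφ·φ̇ = r ω cosθ.
L cosφ = √(L² − r² sin²θ) = 0.323 m.
|ω_rod| = r ω |cosθ| / √(L² − r² sin²θ) = 0.0757·11.73·0.58354/0.323 = 1.604 rad/s.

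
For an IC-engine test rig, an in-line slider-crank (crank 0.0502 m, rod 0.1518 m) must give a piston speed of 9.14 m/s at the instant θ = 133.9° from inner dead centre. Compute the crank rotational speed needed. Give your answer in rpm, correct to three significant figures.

For an in-line slider-crank, |v_piston| = rω|sinθ|·[1 + r cosθ/√(L² − r² sin²θ)].
With r = 0.0502 m, L = 0.1518 m, θ = 133.9°: the bracketed kinematic factor |dx/dθ| = 0.027631 m.
ω = v/|dx/dθ| = 9.14/0.027631 = 330.78 rad/s.
N = 60ω/(2π) = 3158.8 rpm.

3160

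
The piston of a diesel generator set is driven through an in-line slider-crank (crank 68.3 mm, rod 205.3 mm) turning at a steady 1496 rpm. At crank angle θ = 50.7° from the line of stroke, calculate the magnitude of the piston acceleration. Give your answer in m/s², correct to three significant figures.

964

ω = 2π·1496/60 = 156.7 rad/s
x(θ) = r cosθ + √(L² − r² sin²θ); with ω constant, a = ω²·d²x/dθ².
d²x/dθ² = −r cosθ − r²(cos2θ)/√u − r⁴ sin²2θ/(4u^{3/2}),  u = L² − r² sin²θ = 0.0393546 m².
Substituting r = 0.0683 m, L = 0.2053 m, θ = 50.7°: d²x/dθ² = -0.039282 m.
a = ω²·d²x/dθ² = (156.7)²·(-0.039282) = -964.07 m/s²;  |a| = 964.07 m/s².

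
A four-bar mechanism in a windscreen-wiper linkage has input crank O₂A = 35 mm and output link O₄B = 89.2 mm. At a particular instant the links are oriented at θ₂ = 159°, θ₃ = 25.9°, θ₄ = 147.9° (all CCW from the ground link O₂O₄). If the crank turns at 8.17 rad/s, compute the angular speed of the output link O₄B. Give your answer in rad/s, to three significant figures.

2.76

ω₂ = 8.17 rad/s
Differentiating the loop-closure r₂e^{iθ₂}+r₃e^{iθ₃}=r₁+r₄e^{iθ₄} gives r₂ω₂e^{iθ₂}+r₃ω₃e^{iθ₃}=r₄ω₄e^{iθ₄}.
Eliminating the other unknown: ω₄ = r₂ω₂ sin(θ₂−θ₃) / [r₄ sin(θ₄−θ₃)].
Numerator sine = +0.73016; denominator sine = +0.84805.
Result = 0.035·8.17·(+0.73016) / (0.0892·(+0.84805)) = +2.7601 rad/s; magnitude 2.7601 rad/s.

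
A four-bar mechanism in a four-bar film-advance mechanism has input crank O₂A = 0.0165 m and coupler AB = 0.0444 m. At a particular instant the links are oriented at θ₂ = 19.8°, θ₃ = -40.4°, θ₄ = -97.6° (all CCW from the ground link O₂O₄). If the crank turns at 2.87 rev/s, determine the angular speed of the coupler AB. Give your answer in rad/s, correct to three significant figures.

7.08

ω₂ = 18.03 rad/s (from 2.87 rev/s).
Differentiating the loop-closure r₂e^{iθ₂}+r₃e^{iθ₃}=r₁+r₄e^{iθ₄} gives r₂ω₂e^{iθ₂}+r₃ω₃e^{iθ₃}=r₄ω₄e^{iθ₄}.
Eliminating the other unknown: ω₃ = r₂ω₂ sin(θ₄−θ₂) / [r₃ sin(θ₃−θ₄)].
Numerator sine = -0.88782; denominator sine = +0.84057.
Result = 0.0165·18.03·(-0.88782) / (0.0444·(+0.84057)) = -7.078 rad/s; magnitude 7.078 rad/s.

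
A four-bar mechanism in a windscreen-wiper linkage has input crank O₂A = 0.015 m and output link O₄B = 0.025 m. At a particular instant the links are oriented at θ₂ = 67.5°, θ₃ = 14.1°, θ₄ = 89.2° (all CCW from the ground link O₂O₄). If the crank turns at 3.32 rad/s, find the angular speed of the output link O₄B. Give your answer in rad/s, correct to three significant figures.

ω₂ = 3.32 rad/s
Differentiating the loop-closure r₂e^{iθ₂}+r₃e^{iθ₃}=r₁+r₄e^{iθ₄} gives r₂ω₂e^{iθ₂}+r₃ω₃e^{iθ₃}=r₄ω₄e^{iθ₄}.
Eliminating the other unknown: ω₄ = r₂ω₂ sin(θ₂−θ₃) / [r₄ sin(θ₄−θ₃)].
Numerator sine = +0.80282; denominator sine = +0.96638.
Result = 0.015·3.32·(+0.80282) / (0.025·(+0.96638)) = +1.6549 rad/s; magnitude 1.6549 rad/s.

1.65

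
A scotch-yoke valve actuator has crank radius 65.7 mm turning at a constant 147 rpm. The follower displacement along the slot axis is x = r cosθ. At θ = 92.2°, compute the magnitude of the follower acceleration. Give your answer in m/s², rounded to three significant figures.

ω = 15.39 rad/s (from 147 rpm).
x = r cosθ ⇒ ẍ = −rω² cosθ (ω constant).
|a| = rω²|cosθ| = 0.0657·(15.39)²·|cos 92.2°| = 0.59766 m/s².

0.598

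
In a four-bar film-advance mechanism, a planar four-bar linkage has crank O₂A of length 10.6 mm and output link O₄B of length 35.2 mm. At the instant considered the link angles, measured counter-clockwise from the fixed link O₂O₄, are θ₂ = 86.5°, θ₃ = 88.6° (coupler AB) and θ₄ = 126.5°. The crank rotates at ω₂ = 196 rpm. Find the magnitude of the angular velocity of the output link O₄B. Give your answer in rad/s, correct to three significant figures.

ω₂ = 20.53 rad/s (from 196 rpm).
Differentiating the loop-closure r₂e^{iθ₂}+r₃e^{iθ₃}=r₁+r₄e^{iθ₄} gives r₂ω₂e^{iθ₂}+r₃ω₃e^{iθ₃}=r₄ω₄e^{iθ₄}.
Eliminating the other unknown: ω₄ = r₂ω₂ sin(θ₂−θ₃) / [r₄ sin(θ₄−θ₃)].
Numerator sine = -0.03664; denominator sine = +0.61429.
Result = 0.0106·20.53·(-0.03664) / (0.0352·(+0.61429)) = -0.3687 rad/s; magnitude 0.3687 rad/s.

0.369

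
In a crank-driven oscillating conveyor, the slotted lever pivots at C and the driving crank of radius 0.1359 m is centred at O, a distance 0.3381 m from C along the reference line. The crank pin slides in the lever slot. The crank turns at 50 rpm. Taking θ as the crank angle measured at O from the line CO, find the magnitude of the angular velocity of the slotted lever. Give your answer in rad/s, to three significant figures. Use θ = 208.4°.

2.21

ω = 5.236 rad/s (from 50 rpm).
Crank pin A relative to C: A = (d + r cosθ, r sinθ); lever angle φ = atan2(r sinθ, d + r cosθ).
Differentiating tanφ: φ̇ = rω(d cosθ + r)/(d² + r² + 2dr cosθ).
d² + r² + 2dr cosθ = |CA|² = 0.0519446 m²;  d cosθ + r = -0.16151 m.
|ω_lever| = |0.1359·5.236·-0.16151| / 0.0519446 = 2.2125 rad/s.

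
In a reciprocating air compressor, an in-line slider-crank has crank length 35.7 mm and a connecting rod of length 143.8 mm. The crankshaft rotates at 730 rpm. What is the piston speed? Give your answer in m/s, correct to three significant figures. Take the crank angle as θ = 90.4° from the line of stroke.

ω = 2π·730/60 = 76.45 rad/s
For an in-line slider-crank, x = r cosθ + √(L² − r² sin²θ), so v = −rω sinθ·[1 + r cosθ/√(L² − r² sin²θ)].
With r = 0.0357 m, L = 0.1438 m, θ = 90.4°: √(L² − r² sin²θ) = 0.1393 m.
v = −0.0357·76.45·0.99998·[1 + 0.0357·-0.00698/0.1393] = -2.7242 m/s.
|v| = 2.7242 m/s.

2.72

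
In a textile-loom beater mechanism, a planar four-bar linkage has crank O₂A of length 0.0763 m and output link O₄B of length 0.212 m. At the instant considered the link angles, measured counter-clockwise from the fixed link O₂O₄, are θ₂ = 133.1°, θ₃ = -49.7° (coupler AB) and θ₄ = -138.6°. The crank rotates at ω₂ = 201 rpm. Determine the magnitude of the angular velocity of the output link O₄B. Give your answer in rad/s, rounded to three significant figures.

0.370

ω₂ = 21.05 rad/s (from 201 rpm).
Differentiating the loop-closure r₂e^{iθ₂}+r₃e^{iθ₃}=r₁+r₄e^{iθ₄} gives r₂ω₂e^{iθ₂}+r₃ω₃e^{iθ₃}=r₄ω₄e^{iθ₄}.
Eliminating the other unknown: ω₄ = r₂ω₂ sin(θ₂−θ₃) / [r₄ sin(θ₄−θ₃)].
Numerator sine = -0.04885; denominator sine = -0.99982.
Result = 0.0763·21.05·(-0.04885) / (0.212·(-0.99982)) = +0.37013 rad/s; magnitude 0.37013 rad/s.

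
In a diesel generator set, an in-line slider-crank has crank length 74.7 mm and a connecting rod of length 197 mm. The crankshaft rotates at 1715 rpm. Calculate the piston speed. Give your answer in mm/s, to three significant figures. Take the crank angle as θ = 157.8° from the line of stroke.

ω = 2π·1715/60 = 179.6 rad/s
For an in-line slider-crank, x = r cosθ + √(L² − r² sin²θ), so v = −rω sinθ·[1 + r cosθ/√(L² − r² sin²θ)].
With r = 0.0747 m, L = 0.197 m, θ = 157.8°: √(L² − r² sin²θ) = 0.19497 m.
v = −0.0747·179.6·0.37784·[1 + 0.0747·-0.92587/0.19497] = -3.2708 m/s.
|v| = 3.2708 m/s = 3270.8 mm/s.

3270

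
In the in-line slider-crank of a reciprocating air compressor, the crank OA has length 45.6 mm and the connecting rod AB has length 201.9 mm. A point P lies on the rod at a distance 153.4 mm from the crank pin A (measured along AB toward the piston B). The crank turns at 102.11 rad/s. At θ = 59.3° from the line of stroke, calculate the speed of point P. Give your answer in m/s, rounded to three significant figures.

4.40

ω = 102.1 rad/s.  Crank-pin speed |V_A| = rω = 4.6562 m/s, perpendicular to OA.
Rod angle: sinφ = −(r/L) sinθ ⇒ φ = -11.198°; ω_rod = −rω cosθ/√(L²−r²sin²θ) = -12.003 rad/s.
V_P = V_A + ω_rod × AP, with AP = 0.1534 m along the rod.
Components: V_Px = −rω sinθ − a·ω_rod·sinφ = -4.3612 m/s;  V_Py = rω cosθ + a·ω_rod·cosφ = +0.57105 m/s.
|V_P| = √(V_Px² + V_Py²) = 4.3984 m/s.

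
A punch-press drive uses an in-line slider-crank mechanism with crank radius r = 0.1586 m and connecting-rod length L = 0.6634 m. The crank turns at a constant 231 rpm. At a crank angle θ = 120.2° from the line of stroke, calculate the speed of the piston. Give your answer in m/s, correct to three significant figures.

2.91

ω = 2π·231/60 = 24.19 rad/s
For an in-line slider-crank, x = r cosθ + √(L² − r² sin²θ), so v = −rω sinθ·[1 + r cosθ/√(L² − r² sin²θ)].
With r = 0.1586 m, L = 0.6634 m, θ = 120.2°: √(L² − r² sin²θ) = 0.64908 m.
v = −0.1586·24.19·0.86427·[1 + 0.1586·-0.50302/0.64908] = -2.9083 m/s.
|v| = 2.9083 m/s.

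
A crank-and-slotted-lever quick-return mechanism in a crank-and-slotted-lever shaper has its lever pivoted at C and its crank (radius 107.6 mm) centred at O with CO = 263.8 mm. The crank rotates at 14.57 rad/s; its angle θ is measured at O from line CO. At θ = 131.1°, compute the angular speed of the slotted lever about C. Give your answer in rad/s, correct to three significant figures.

ω = 14.57 rad/s
Crank pin A relative to C: A = (d + r cosθ, r sinθ); lever angle φ = atan2(r sinθ, d + r cosθ).
Differentiating tanφ: φ̇ = rω(d cosθ + r)/(d² + r² + 2dr cosθ).
d² + r² + 2dr cosθ = |CA|² = 0.0438492 m²;  d cosθ + r = -0.065816 m.
|ω_lever| = |0.1076·14.57·-0.065816| / 0.0438492 = 2.3531 rad/s.

2.35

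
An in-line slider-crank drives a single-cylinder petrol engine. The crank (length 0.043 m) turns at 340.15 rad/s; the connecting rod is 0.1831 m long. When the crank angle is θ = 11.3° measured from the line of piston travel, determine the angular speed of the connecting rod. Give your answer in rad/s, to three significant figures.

ω = 340.1 rad/s
The rod makes angle φ with the slider axis where L sinφ = r sinθ; differentiating, L cosφ·φ̇ = r ω cosθ.
L cosφ = √(L² − r² sin²θ) = 0.18291 m.
|ω_rod| = r ω |cosθ| / √(L² − r² sin²θ) = 0.043·340.1·0.98061/0.18291 = 78.417 rad/s.

78.4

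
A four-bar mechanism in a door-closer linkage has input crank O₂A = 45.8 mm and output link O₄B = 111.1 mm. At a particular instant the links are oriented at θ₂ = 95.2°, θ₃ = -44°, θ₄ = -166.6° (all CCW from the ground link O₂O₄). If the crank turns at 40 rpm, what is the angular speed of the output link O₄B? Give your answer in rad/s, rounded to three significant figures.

ω₂ = 4.189 rad/s (from 40 rpm).
Differentiating the loop-closure r₂e^{iθ₂}+r₃e^{iθ₃}=r₁+r₄e^{iθ₄} gives r₂ω₂e^{iθ₂}+r₃ω₃e^{iθ₃}=r₄ω₄e^{iθ₄}.
Eliminating the other unknown: ω₄ = r₂ω₂ sin(θ₂−θ₃) / [r₄ sin(θ₄−θ₃)].
Numerator sine = +0.65342; denominator sine = -0.84245.
Result = 0.0458·4.189·(+0.65342) / (0.1111·(-0.84245)) = -1.3393 rad/s; magnitude 1.3393 rad/s.

1.34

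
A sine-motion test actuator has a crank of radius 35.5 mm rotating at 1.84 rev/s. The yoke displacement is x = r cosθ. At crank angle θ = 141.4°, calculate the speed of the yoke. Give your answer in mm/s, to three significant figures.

256

ω = 11.56 rad/s (from 1.84 rev/s).
x = r cosθ ⇒ ẋ = −rω sinθ.
|v| = rω|sinθ| = 0.0355·11.56·|sin 141.4°| = 0.25605 m/s = 256.05 mm/s.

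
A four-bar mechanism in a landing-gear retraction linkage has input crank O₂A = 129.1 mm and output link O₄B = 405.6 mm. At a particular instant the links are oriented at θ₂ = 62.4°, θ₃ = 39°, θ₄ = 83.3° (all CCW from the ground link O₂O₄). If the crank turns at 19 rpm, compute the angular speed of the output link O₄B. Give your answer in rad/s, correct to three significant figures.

0.360

ω₂ = 1.99 rad/s (from 19 rpm).
Differentiating the loop-closure r₂e^{iθ₂}+r₃e^{iθ₃}=r₁+r₄e^{iθ₄} gives r₂ω₂e^{iθ₂}+r₃ω₃e^{iθ₃}=r₄ω₄e^{iθ₄}.
Eliminating the other unknown: ω₄ = r₂ω₂ sin(θ₂−θ₃) / [r₄ sin(θ₄−θ₃)].
Numerator sine = +0.39715; denominator sine = +0.69842.
Result = 0.1291·1.99·(+0.39715) / (0.4056·(+0.69842)) = +0.36012 rad/s; magnitude 0.36012 rad/s.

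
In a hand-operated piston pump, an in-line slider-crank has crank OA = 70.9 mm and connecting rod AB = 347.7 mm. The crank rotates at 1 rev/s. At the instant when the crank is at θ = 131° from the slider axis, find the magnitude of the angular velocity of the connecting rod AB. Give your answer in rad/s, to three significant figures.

ω = 6.283 rad/s (converted from 1 rev/s).
The rod makes angle φ with the slider axis where L sinφ = r sinθ; differentiating, L cosφ·φ̇ = r ω cosθ.
L cosφ = √(L² − r² sin²θ) = 0.34356 m.
|ω_rod| = r ω |cosθ| / √(L² − r² sin²θ) = 0.0709·6.283·0.65606/0.34356 = 0.85069 rad/s.

0.851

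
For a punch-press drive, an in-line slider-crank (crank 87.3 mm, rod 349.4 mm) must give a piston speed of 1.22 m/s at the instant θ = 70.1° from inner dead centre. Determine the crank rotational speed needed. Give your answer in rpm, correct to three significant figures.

131

For an in-line slider-crank, |v_piston| = rω|sinθ|·[1 + r cosθ/√(L² − r² sin²θ)].
With r = 0.0873 m, L = 0.3494 m, θ = 70.1°: the bracketed kinematic factor |dx/dθ| = 0.089269 m.
ω = v/|dx/dθ| = 1.22/0.089269 = 13.667 rad/s.
N = 60ω/(2π) = 130.51 rpm.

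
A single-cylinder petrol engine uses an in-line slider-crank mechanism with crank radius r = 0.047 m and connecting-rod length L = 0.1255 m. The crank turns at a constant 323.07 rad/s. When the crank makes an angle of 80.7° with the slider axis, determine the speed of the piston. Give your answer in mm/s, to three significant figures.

16000

ω = 323.1 rad/s
For an in-line slider-crank, x = r cosθ + √(L² − r² sin²θ), so v = −rω sinθ·[1 + r cosθ/√(L² − r² sin²θ)].
With r = 0.047 m, L = 0.1255 m, θ = 80.7°: √(L² − r² sin²θ) = 0.11661 m.
v = −0.047·323.1·0.98686·[1 + 0.047·0.16160/0.11661] = -15.961 m/s.
|v| = 15.961 m/s = 15961 mm/s.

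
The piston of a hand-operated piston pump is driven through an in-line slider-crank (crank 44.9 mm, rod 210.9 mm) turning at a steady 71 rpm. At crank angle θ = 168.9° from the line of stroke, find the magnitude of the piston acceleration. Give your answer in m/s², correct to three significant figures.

ω = 2π·71/60 = 7.435 rad/s
x(θ) = r cosθ + √(L² − r² sin²θ); with ω constant, a = ω²·d²x/dθ².
d²x/dθ² = −r cosθ − r²(cos2θ)/√u − r⁴ sin²2θ/(4u^{3/2}),  u = L² − r² sin²θ = 0.0444041 m².
Substituting r = 0.0449 m, L = 0.2109 m, θ = 168.9°: d²x/dθ² = +0.035187 m.
a = ω²·d²x/dθ² = (7.435)²·(+0.035187) = +1.9451 m/s²;  |a| = 1.9451 m/s².

1.95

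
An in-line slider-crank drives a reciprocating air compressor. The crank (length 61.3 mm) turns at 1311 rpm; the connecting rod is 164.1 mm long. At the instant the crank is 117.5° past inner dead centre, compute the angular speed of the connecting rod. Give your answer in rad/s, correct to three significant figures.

25.1

ω = 137.3 rad/s (converted from 1311 rpm).
The rod makes angle φ with the slider axis where L sinφ = r sinθ; differentiating, L cosφ·φ̇ = r ω cosθ.
L cosφ = √(L² − r² sin²θ) = 0.15483 m.
|ω_rod| = r ω |cosθ| / √(L² − r² sin²θ) = 0.0613·137.3·0.46175/0.15483 = 25.098 rad/s.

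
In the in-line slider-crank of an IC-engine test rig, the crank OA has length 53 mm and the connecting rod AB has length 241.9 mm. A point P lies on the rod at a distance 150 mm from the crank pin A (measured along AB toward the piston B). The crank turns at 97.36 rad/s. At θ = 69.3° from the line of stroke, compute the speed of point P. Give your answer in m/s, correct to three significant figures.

ω = 97.36 rad/s.  Crank-pin speed |V_A| = rω = 5.1601 m/s, perpendicular to OA.
Rod angle: sinφ = −(r/L) sinθ ⇒ φ = -11.827°; ω_rod = −rω cosθ/√(L²−r²sin²θ) = -7.7037 rad/s.
V_P = V_A + ω_rod × AP, with AP = 0.15 m along the rod.
Components: V_Px = −rω sinθ − a·ω_rod·sinφ = -5.0638 m/s;  V_Py = rω cosθ + a·ω_rod·cosφ = +0.69294 m/s.
|V_P| = √(V_Px² + V_Py²) = 5.111 m/s.

5.11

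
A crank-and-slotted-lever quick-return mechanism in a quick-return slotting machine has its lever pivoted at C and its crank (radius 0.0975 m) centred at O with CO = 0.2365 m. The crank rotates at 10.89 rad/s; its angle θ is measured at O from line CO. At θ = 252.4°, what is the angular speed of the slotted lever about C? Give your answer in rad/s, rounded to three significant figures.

ω = 10.89 rad/s
Crank pin A relative to C: A = (d + r cosθ, r sinθ); lever angle φ = atan2(r sinθ, d + r cosθ).
Differentiating tanφ: φ̇ = rω(d cosθ + r)/(d² + r² + 2dr cosθ).
d² + r² + 2dr cosθ = |CA|² = 0.051494 m²;  d cosθ + r = +0.02599 m.
|ω_lever| = |0.0975·10.89·+0.02599| / 0.051494 = 0.53589 rad/s.

0.536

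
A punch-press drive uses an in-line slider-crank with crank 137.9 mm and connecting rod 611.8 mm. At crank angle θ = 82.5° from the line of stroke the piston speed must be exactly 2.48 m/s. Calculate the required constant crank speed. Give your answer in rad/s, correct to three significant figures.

17.6

For an in-line slider-crank, |v_piston| = rω|sinθ|·[1 + r cosθ/√(L² − r² sin²θ)].
With r = 0.1379 m, L = 0.6118 m, θ = 82.5°: the bracketed kinematic factor |dx/dθ| = 0.14085 m.
ω = v/|dx/dθ| = 2.48/0.14085 = 17.608 rad/s.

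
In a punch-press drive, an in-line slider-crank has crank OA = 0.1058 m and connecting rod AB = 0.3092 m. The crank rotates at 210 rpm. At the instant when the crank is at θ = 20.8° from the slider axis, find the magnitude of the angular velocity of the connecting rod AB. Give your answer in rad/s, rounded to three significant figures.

ω = 21.99 rad/s (converted from 210 rpm).
The rod makes angle φ with the slider axis where L sinφ = r sinθ; differentiating, L cosφ·φ̇ = r ω cosθ.
L cosφ = √(L² − r² sin²θ) = 0.30691 m.
|ω_rod| = r ω |cosθ| / √(L² − r² sin²θ) = 0.1058·21.99·0.93483/0.30691 = 7.0869 rad/s.

7.09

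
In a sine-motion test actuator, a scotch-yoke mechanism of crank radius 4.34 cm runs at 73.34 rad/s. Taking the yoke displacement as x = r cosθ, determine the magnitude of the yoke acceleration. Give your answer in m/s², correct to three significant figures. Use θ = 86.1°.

15.9

ω = 73.34 rad/s
x = r cosθ ⇒ ẍ = −rω² cosθ (ω constant).
|a| = rω²|cosθ| = 0.0434·(73.34)²·|cos 86.1°| = 15.877 m/s².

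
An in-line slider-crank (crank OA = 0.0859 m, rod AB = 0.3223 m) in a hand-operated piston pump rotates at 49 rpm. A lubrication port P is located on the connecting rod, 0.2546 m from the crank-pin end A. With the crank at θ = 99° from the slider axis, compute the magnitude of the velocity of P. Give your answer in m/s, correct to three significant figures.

0.421

ω = 5.131 rad/s.  Crank-pin speed |V_A| = rω = 0.44078 m/s, perpendicular to OA.
Rod angle: sinφ = −(r/L) sinθ ⇒ φ = -15.262°; ω_rod = −rω cosθ/√(L²−r²sin²θ) = +0.22176 rad/s.
V_P = V_A + ω_rod × AP, with AP = 0.2546 m along the rod.
Components: V_Px = −rω sinθ − a·ω_rod·sinφ = -0.42049 m/s;  V_Py = rω cosθ + a·ω_rod·cosφ = -0.014484 m/s.
|V_P| = √(V_Px² + V_Py²) = 0.42074 m/s.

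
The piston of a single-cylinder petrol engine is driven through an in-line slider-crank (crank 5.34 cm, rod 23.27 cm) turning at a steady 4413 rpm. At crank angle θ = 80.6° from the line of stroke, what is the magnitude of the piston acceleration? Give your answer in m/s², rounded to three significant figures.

677

ω = 2π·4413/60 = 462.1 rad/s
x(θ) = r cosθ + √(L² − r² sin²θ); with ω constant, a = ω²·d²x/dθ².
d²x/dθ² = −r cosθ − r²(cos2θ)/√u − r⁴ sin²2θ/(4u^{3/2}),  u = L² − r² sin²θ = 0.0513738 m².
Substituting r = 0.0534 m, L = 0.2327 m, θ = 80.6°: d²x/dθ² = +0.00317 m.
a = ω²·d²x/dθ² = (462.1)²·(+0.00317) = +676.99 m/s²;  |a| = 676.99 m/s².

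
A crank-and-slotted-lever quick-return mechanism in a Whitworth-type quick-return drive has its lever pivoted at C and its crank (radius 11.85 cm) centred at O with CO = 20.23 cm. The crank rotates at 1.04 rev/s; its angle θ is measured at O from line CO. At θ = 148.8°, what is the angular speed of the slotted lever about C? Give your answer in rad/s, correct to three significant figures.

3.03

ω = 6.535 rad/s (from 1.04 rev/s).
Crank pin A relative to C: A = (d + r cosθ, r sinθ); lever angle φ = atan2(r sinθ, d + r cosθ).
Differentiating tanφ: φ̇ = rω(d cosθ + r)/(d² + r² + 2dr cosθ).
d² + r² + 2dr cosθ = |CA|² = 0.013957 m²;  d cosθ + r = -0.05454 m.
|ω_lever| = |0.1185·6.535·-0.05454| / 0.013957 = 3.0259 rad/s.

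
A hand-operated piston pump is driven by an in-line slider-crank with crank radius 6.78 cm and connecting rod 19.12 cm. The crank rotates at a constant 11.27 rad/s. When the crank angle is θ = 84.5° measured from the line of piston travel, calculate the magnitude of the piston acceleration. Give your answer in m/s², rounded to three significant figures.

2.37

ω = 11.27 rad/s
x(θ) = r cosθ + √(L² − r² sin²θ); with ω constant, a = ω²·d²x/dθ².
d²x/dθ² = −r cosθ − r²(cos2θ)/√u − r⁴ sin²2θ/(4u^{3/2}),  u = L² − r² sin²θ = 0.0320028 m².
Substituting r = 0.0678 m, L = 0.1912 m, θ = 84.5°: d²x/dθ² = +0.018692 m.
a = ω²·d²x/dθ² = (11.27)²·(+0.018692) = +2.3741 m/s²;  |a| = 2.3741 m/s².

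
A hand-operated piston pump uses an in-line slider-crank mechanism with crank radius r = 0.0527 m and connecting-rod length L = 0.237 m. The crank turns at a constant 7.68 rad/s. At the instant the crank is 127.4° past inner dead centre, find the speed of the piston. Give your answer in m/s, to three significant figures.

0.277

ω = 7.68 rad/s
For an in-line slider-crank, x = r cosθ + √(L² − r² sin²θ), so v = −rω sinθ·[1 + r cosθ/√(L² − r² sin²θ)].
With r = 0.0527 m, L = 0.237 m, θ = 127.4°: √(L² − r² sin²θ) = 0.23327 m.
v = −0.0527·7.68·0.79441·[1 + 0.0527·-0.60738/0.23327] = -0.27741 m/s.
|v| = 0.27741 m/s.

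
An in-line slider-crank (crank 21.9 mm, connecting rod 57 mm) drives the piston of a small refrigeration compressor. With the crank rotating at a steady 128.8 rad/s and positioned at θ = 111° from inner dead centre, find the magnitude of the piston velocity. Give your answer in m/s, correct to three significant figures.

2.24

ω = 128.8 rad/s
For an in-line slider-crank, x = r cosθ + √(L² − r² sin²θ), so v = −rω sinθ·[1 + r cosθ/√(L² − r² sin²θ)].
With r = 0.0219 m, L = 0.057 m, θ = 111°: √(L² − r² sin²θ) = 0.053207 m.
v = −0.0219·128.8·0.93358·[1 + 0.0219·-0.35837/0.053207] = -2.2449 m/s.
|v| = 2.2449 m/s.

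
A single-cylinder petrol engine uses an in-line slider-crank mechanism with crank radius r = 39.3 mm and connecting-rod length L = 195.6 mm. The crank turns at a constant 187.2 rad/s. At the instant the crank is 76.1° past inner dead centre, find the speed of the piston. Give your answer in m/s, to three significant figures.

7.49

ω = 187.2 rad/s
For an in-line slider-crank, x = r cosθ + √(L² − r² sin²θ), so v = −rω sinθ·[1 + r cosθ/√(L² − r² sin²θ)].
With r = 0.0393 m, L = 0.1956 m, θ = 76.1°: √(L² − r² sin²θ) = 0.19184 m.
v = −0.0393·187.2·0.97072·[1 + 0.0393·0.24023/0.19184] = -7.493 m/s.
|v| = 7.493 m/s.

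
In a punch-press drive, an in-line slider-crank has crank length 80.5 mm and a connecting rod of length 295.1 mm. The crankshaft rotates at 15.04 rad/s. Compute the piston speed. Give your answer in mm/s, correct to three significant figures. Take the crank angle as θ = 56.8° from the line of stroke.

ω = 15.04 rad/s
For an in-line slider-crank, x = r cosθ + √(L² − r² sin²θ), so v = −rω sinθ·[1 + r cosθ/√(L² − r² sin²θ)].
With r = 0.0805 m, L = 0.2951 m, θ = 56.8°: √(L² − r² sin²θ) = 0.28731 m.
v = −0.0805·15.04·0.83676·[1 + 0.0805·0.54756/0.28731] = -1.1685 m/s.
|v| = 1.1685 m/s = 1168.5 mm/s.

1170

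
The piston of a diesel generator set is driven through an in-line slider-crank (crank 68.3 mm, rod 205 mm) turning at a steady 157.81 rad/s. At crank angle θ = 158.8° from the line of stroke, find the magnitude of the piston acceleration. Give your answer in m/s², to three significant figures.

1160

ω = 157.8 rad/s
x(θ) = r cosθ + √(L² − r² sin²θ); with ω constant, a = ω²·d²x/dθ².
d²x/dθ² = −r cosθ − r²(cos2θ)/√u − r⁴ sin²2θ/(4u^{3/2}),  u = L² − r² sin²θ = 0.041415 m².
Substituting r = 0.0683 m, L = 0.205 m, θ = 158.8°: d²x/dθ² = +0.046457 m.
a = ω²·d²x/dθ² = (157.8)²·(+0.046457) = +1157 m/s²;  |a| = 1157 m/s².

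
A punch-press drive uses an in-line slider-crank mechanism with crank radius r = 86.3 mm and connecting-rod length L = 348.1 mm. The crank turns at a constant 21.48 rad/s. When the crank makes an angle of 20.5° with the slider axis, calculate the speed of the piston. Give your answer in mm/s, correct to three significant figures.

ω = 21.48 rad/s
For an in-line slider-crank, x = r cosθ + √(L² − r² sin²θ), so v = −rω sinθ·[1 + r cosθ/√(L² − r² sin²θ)].
With r = 0.0863 m, L = 0.3481 m, θ = 20.5°: √(L² − r² sin²θ) = 0.34679 m.
v = −0.0863·21.48·0.35021·[1 + 0.0863·0.93667/0.34679] = -0.80051 m/s.
|v| = 0.80051 m/s = 800.51 mm/s.

801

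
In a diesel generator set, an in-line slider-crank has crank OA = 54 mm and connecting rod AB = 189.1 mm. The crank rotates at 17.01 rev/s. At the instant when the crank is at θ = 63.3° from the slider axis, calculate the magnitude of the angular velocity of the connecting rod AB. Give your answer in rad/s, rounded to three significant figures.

14.2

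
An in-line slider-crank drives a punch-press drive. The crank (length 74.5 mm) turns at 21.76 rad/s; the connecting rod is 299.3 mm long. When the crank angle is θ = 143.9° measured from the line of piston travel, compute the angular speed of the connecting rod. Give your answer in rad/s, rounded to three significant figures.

ω = 21.76 rad/s
The rod makes angle φ with the slider axis where L sinφ = r sinθ; differentiating, L cosφ·φ̇ = r ω cosθ.
L cosφ = √(L² − r² sin²θ) = 0.29606 m.
|ω_rod| = r ω |cosθ| / √(L² − r² sin²θ) = 0.0745·21.76·0.80799/0.29606 = 4.4242 rad/s.

4.42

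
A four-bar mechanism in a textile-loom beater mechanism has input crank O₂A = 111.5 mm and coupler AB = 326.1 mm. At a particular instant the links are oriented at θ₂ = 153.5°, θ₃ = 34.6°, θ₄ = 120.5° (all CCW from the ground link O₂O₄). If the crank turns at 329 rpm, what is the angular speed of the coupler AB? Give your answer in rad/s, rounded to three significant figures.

6.43

ω₂ = 34.45 rad/s (from 329 rpm).
Differentiating the loop-closure r₂e^{iθ₂}+r₃e^{iθ₃}=r₁+r₄e^{iθ₄} gives r₂ω₂e^{iθ₂}+r₃ω₃e^{iθ₃}=r₄ω₄e^{iθ₄}.
Eliminating the other unknown: ω₃ = r₂ω₂ sin(θ₄−θ₂) / [r₃ sin(θ₃−θ₄)].
Numerator sine = -0.54464; denominator sine = -0.99744.
Result = 0.1115·34.45·(-0.54464) / (0.3261·(-0.99744)) = +6.4324 rad/s; magnitude 6.4324 rad/s.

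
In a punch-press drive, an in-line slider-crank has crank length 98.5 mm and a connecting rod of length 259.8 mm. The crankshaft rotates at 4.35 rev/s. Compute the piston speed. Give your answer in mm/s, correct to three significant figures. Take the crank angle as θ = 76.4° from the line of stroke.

2870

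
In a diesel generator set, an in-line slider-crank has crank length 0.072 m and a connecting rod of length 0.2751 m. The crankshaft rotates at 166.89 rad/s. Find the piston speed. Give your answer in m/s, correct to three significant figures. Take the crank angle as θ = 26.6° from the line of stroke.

6.65

ω = 166.9 rad/s
For an in-line slider-crank, x = r cosθ + √(L² − r² sin²θ), so v = −rω sinθ·[1 + r cosθ/√(L² − r² sin²θ)].
With r = 0.072 m, L = 0.2751 m, θ = 26.6°: √(L² − r² sin²θ) = 0.2732 m.
v = −0.072·166.9·0.44776·[1 + 0.072·0.89415/0.2732] = -6.6481 m/s.
|v| = 6.6481 m/s.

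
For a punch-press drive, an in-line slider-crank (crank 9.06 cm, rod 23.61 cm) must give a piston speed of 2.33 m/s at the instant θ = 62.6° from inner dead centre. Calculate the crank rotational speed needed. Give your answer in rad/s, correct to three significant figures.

For an in-line slider-crank, |v_piston| = rω|sinθ|·[1 + r cosθ/√(L² − r² sin²θ)].
With r = 0.0906 m, L = 0.2361 m, θ = 62.6°: the bracketed kinematic factor |dx/dθ| = 0.095545 m.
ω = v/|dx/dθ| = 2.33/0.095545 = 24.387 rad/s.

24.4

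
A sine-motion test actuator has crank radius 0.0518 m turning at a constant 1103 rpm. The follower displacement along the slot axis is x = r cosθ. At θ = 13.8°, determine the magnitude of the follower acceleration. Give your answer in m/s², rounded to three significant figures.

671

ω = 115.5 rad/s (from 1103 rpm).
x = r cosθ ⇒ ẍ = −rω² cosθ (ω constant).
|a| = rω²|cosθ| = 0.0518·(115.5)²·|cos 13.8°| = 671.15 m/s².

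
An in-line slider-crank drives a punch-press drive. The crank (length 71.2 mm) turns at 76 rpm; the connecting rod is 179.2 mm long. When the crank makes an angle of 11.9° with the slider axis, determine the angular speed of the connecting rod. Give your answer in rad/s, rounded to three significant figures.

ω = 7.959 rad/s (converted from 76 rpm).
The rod makes angle φ with the slider axis where L sinφ = r sinθ; differentiating, L cosφ·φ̇ = r ω cosθ.
L cosφ = √(L² − r² sin²θ) = 0.1786 m.
|ω_rod| = r ω |cosθ| / √(L² − r² sin²θ) = 0.0712·7.959·0.97851/0.1786 = 3.1046 rad/s.

3.10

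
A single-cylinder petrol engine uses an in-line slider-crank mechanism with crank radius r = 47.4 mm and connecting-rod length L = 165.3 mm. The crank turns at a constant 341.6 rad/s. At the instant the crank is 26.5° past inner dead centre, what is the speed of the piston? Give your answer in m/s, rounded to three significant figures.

9.09

ω = 341.6 rad/s
For an in-line slider-crank, x = r cosθ + √(L² − r² sin²θ), so v = −rω sinθ·[1 + r cosθ/√(L² − r² sin²θ)].
With r = 0.0474 m, L = 0.1653 m, θ = 26.5°: √(L² − r² sin²θ) = 0.16394 m.
v = −0.0474·341.6·0.44620·[1 + 0.0474·0.89493/0.16394] = -9.0942 m/s.
|v| = 9.0942 m/s.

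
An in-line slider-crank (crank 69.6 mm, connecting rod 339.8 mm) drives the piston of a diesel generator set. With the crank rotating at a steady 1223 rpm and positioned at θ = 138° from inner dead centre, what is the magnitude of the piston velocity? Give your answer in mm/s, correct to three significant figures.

5050

ω = 2π·1223/60 = 128.1 rad/s
For an in-line slider-crank, x = r cosθ + √(L² − r² sin²θ), so v = −rω sinθ·[1 + r cosθ/√(L² − r² sin²θ)].
With r = 0.0696 m, L = 0.3398 m, θ = 138°: √(L² − r² sin²θ) = 0.33659 m.
v = −0.0696·128.1·0.66913·[1 + 0.0696·-0.74314/0.33659] = -5.048 m/s.
|v| = 5.048 m/s = 5048 mm/s.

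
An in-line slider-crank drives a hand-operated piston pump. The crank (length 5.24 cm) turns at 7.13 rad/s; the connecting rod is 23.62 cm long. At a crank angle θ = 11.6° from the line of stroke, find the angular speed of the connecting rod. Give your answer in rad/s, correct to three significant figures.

ω = 7.13 rad/s
The rod makes angle φ with the slider axis where L sinφ = r sinθ; differentiating, L cosφ·φ̇ = r ω cosθ.
L cosφ = √(L² − r² sin²θ) = 0.23596 m.
|ω_rod| = r ω |cosθ| / √(L² − r² sin²θ) = 0.0524·7.13·0.97958/0.23596 = 1.551 rad/s.

1.55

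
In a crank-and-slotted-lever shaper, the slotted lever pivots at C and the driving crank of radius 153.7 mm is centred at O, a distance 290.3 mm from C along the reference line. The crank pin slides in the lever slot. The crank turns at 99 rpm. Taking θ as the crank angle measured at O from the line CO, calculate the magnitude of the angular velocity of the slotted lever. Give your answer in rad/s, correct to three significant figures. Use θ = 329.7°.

3.48

ω = 10.37 rad/s (from 99 rpm).
Crank pin A relative to C: A = (d + r cosθ, r sinθ); lever angle φ = atan2(r sinθ, d + r cosθ).
Differentiating tanφ: φ̇ = rω(d cosθ + r)/(d² + r² + 2dr cosθ).
d² + r² + 2dr cosθ = |CA|² = 0.184946 m²;  d cosθ + r = +0.40434 m.
|ω_lever| = |0.1537·10.37·+0.40434| / 0.184946 = 3.4837 rad/s.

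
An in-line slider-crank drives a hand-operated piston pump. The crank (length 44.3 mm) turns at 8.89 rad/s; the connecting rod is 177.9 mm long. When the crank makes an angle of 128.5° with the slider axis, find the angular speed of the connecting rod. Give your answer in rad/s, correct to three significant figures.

ω = 8.89 rad/s
The rod makes angle φ with the slider axis where L sinφ = r sinθ; differentiating, L cosφ·φ̇ = r ω cosθ.
L cosφ = √(L² − r² sin²θ) = 0.17449 m.
|ω_rod| = r ω |cosθ| / √(L² − r² sin²θ) = 0.0443·8.89·0.62251/0.17449 = 1.405 rad/s.

1.41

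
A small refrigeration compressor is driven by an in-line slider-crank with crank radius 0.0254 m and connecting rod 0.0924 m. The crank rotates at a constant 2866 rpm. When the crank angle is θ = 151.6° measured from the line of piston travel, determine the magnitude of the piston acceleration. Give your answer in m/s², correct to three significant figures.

ω = 2π·2866/60 = 300.1 rad/s
x(θ) = r cosθ + √(L² − r² sin²θ); with ω constant, a = ω²·d²x/dθ².
d²x/dθ² = −r cosθ − r²(cos2θ)/√u − r⁴ sin²2θ/(4u^{3/2}),  u = L² − r² sin²θ = 0.00839181 m².
Substituting r = 0.0254 m, L = 0.0924 m, θ = 151.6°: d²x/dθ² = +0.018392 m.
a = ω²·d²x/dθ² = (300.1)²·(+0.018392) = +1656.7 m/s²;  |a| = 1656.7 m/s².

1660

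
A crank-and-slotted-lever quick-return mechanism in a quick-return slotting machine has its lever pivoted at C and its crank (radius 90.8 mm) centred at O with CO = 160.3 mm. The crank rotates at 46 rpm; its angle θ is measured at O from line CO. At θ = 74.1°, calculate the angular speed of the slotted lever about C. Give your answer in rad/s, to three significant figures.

1.41

ω = 4.817 rad/s (from 46 rpm).
Crank pin A relative to C: A = (d + r cosθ, r sinθ); lever angle φ = atan2(r sinθ, d + r cosθ).
Differentiating tanφ: φ̇ = rω(d cosθ + r)/(d² + r² + 2dr cosθ).
d² + r² + 2dr cosθ = |CA|² = 0.0419158 m²;  d cosθ + r = +0.13472 m.
|ω_lever| = |0.0908·4.817·+0.13472| / 0.0419158 = 1.4058 rad/s.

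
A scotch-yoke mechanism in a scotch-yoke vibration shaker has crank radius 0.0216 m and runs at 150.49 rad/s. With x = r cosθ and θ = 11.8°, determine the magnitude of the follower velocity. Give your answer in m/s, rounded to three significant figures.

ω = 150.5 rad/s
x = r cosθ ⇒ ẋ = −rω sinθ.
|v| = rω|sinθ| = 0.0216·150.5·|sin 11.8°| = 0.66473 m/s.

0.665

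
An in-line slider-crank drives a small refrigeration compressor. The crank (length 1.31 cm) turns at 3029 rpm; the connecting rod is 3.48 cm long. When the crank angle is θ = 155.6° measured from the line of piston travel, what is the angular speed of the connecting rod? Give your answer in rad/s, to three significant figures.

110

ω = 317.2 rad/s (converted from 3029 rpm).
The rod makes angle φ with the slider axis where L sinφ = r sinθ; differentiating, L cosφ·φ̇ = r ω cosθ.
L cosφ = √(L² − r² sin²θ) = 0.034377 m.
|ω_rod| = r ω |cosθ| / √(L² − r² sin²θ) = 0.0131·317.2·0.91068/0.034377 = 110.08 rad/s.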